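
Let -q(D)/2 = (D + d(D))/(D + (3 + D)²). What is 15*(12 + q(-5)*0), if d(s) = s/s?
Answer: 180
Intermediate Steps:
d(s) = 1
q(D) = -2*(1 + D)/(D + (3 + D)²) (q(D) = -2*(D + 1)/(D + (3 + D)²) = -2*(1 + D)/(D + (3 + D)²))
15*(12 + q(-5)*0) = 15*(12 + (2*(-1 - 1*(-5))/(-5 + (3 - 5)²))*0) = 15*(12 + (2*(-1 + 5)/(-5 + (-2)²))*0) = 15*(12 + (2*4/(-5 + 4))*0) = 15*(12 + (2*4/(-1))*0) = 15*(12 + (2*(-1)*4)*0) = 15*(12 - 8*0) = 15*(12 + 0) = 15*12 = 180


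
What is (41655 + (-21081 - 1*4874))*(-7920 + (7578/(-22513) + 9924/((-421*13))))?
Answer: -15325036797730200/123213649 ≈ -1.2438e+8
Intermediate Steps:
(41655 + (-21081 - 1*4874))*(-7920 + (7578/(-22513) + 9924/((-421*13)))) = (41655 + (-21081 - 4874))*(-7920 + (7578*(-1/22513) + 9924/(-5473))) = (41655 - 25955)*(-7920 + (-7578/22513 + 9924*(-1/5473))) = 15700*(-7920 + (-7578/22513 - 9924/5473)) = 15700*(-7920 - 264893406/123213649) = 15700*(-976116993486/123213649) = -15325036797730200/123213649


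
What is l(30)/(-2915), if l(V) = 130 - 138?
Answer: 8/2915 ≈ 0.0027444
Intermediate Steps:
l(V) = -8
l(30)/(-2915) = -8/(-2915) = -8*(-1/2915) = 8/2915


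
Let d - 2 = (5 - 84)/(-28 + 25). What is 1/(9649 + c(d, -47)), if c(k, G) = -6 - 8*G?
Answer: 1/10019 ≈ 9.9810e-5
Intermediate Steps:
d = 85/3 (d = 2 + (5 - 84)/(-28 + 25) = 2 - 79/(-3) = 2 - 79*(-⅓) = 2 + 79/3 = 85/3 ≈ 28.333)
1/(9649 + c(d, -47)) = 1/(9649 + (-6 - 8*(-47))) = 1/(9649 + (-6 + 376)) = 1/(9649 + 370) = 1/10019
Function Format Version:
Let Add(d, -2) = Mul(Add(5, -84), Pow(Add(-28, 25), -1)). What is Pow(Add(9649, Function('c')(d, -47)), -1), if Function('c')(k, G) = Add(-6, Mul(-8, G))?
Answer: Rational(1, 10019) ≈ 9.9810e-5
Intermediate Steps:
d = Rational(85, 3) (d = Add(2, Mul(Add(5, -84), Pow(Add(-28, 25), -1))) = Add(2, Mul(-79, Pow(-3, -1))) = Add(2, Mul(-79, Rational(-1, 3))) = Add(2, Rational(79, 3)) = Rational(85, 3) ≈ 28.333)
Pow(Add(9649, Function('c')(d, -47)), -1) = Pow(Add(9649, Add(-6, Mul(-8, -47))), -1) = Pow(Add(9649, Add(-6, 376)), -1) = Pow(Add(9649, 370), -1) = Pow(10019, -1) = Rational(1, 10019)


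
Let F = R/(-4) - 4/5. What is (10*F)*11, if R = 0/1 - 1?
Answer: -121/2 ≈ -60.500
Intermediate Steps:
R = -1 (R = 0*1 - 1 = 0 - 1 = -1)
F = -11/20 (F = -1/(-4) - 4/5 = -1*(-1/4) - 4*1/5 = 1/4 - 4/5 = -11/20 ≈ -0.55000)
(10*F)*11 = (10*(-11/20))*11 = -11/2*11 = -121/2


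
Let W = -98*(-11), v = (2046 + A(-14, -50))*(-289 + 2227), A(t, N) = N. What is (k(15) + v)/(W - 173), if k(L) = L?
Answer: 3868263/905 ≈ 4274.3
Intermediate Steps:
v = 3868248 (v = (2046 - 50)*(-289 + 2227) = 1996*1938 = 3868248)
W = 1078
(k(15) + v)/(W - 173) = (15 + 3868248)/(1078 - 173) = 3868263/905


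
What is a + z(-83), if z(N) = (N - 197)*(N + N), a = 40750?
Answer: 87230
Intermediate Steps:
z(N) = 2*N*(-197 + N) (z(N) = (-197 + N)*(2*N) = 2*N*(-197 + N))
a + z(-83) = 40750 + 2*(-83)*(-197 - 83) = 40750 + 2*(-83)*(-280) = 40750 + 46480 = 87230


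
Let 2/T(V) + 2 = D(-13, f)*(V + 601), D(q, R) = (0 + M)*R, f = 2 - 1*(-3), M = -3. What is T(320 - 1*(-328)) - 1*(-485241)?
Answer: 9091960615/18737 ≈ 4.8524e+5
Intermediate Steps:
f = 5 (f = 2 + 3 = 5)
D(q, R) = -3*R (D(q, R) = (0 - 3)*R = -3*R)
T(V) = 2/(-9017 - 15*V) (T(V) = 2/(-2 + (-3*5)*(V + 601)) = 2/(-2 - 15*(601 + V)) = 2/(-2 + (-9015 - 15*V)) = 2/(-9017 - 15*V))
T(320 - 1*(-328)) - 1*(-485241) = -2/(9017 + 15*(320 - 1*(-328))) - 1*(-485241) = -2/(9017 + 15*(320 + 328)) + 485241 = -2/(9017 + 15*648) + 485241 = -2/(9017 + 9720) + 485241 = -2/18737 + 485241 = 9091960615/18737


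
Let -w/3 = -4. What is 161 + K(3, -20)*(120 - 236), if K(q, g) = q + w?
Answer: -1579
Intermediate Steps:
w = 12 (w = -3*(-4) = 12)
K(q, g) = 12 + q (K(q, g) = q + 12 = 12 + q)
161 + K(3, -20)*(120 - 236) = 161 + (12 + 3)*(120 - 236) = 161 + 15*(-116) = 161 - 1740 = -1579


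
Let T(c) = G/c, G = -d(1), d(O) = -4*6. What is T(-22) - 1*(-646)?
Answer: 7094/11 ≈ 644.91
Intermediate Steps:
d(O) = -24
G = 24 (G = -1*(-24) = 24)
T(c) = 24/c
T(-22) - 1*(-646) = 24/(-22) - 1*(-646) = 24*(-1/22) + 646 = -12/11 + 646 = 7094/11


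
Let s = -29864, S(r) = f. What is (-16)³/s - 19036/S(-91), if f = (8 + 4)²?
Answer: -17746915/134388 ≈ -132.06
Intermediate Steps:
f = 144 (f = 12² = 144)
S(r) = 144
(-16)³/s - 19036/S(-91) = (-16)³/(-29864) - 19036/144 = -4096*(-1/29864) - 19036*1/144 = 512/3733 - 4759/36 = -17746915/134388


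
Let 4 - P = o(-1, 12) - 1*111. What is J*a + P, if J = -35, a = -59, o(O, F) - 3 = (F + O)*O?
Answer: 2188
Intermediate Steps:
o(O, F) = 3 + O*(F + O) (o(O, F) = 3 + (F + O)*O = 3 + O*(F + O))
P = 123 (P = 4 - ((3 + (-1)² + 12*(-1)) - 1*111) = 4 - ((3 + 1 - 12) - 111) = 4 - (-8 - 111) = 4 - 1*(-119) = 4 + 119 = 123)
J*a + P = -35*(-59) + 123 = 2065 + 123 = 2188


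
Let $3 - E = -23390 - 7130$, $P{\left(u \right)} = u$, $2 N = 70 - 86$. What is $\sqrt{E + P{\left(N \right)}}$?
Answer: $\sqrt{30515} \approx 174.69$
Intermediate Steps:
$N = -8$ ($N = \frac{70 - 86}{2} = \frac{1}{2} \left(-16\right) = -8$)
$E = 30523$ ($E = 3 - \left(-23390 - 7130\right) = 3 - -30520 = 3 + 30520 = 30523$)
$\sqrt{E + P{\left(N \right)}} = \sqrt{30523 - 8} = \sqrt{30515}$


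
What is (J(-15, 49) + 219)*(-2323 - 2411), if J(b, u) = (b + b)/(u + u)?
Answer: -50729544/49 ≈ -1.0353e+6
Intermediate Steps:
J(b, u) = b/u (J(b, u) = (2*b)/((2*u)) = (2*b)*(1/(2*u)) = b/u)
(J(-15, 49) + 219)*(-2323 - 2411) = (-15/49 + 219)*(-2323 - 2411) = (-15*1/49 + 219)*(-4734) = (-15/49 + 219)*(-4734) = (10716/49)*(-4734) = -50729544/49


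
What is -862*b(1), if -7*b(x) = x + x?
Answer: 1724/7 ≈ 246.29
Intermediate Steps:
b(x) = -2*x/7 (b(x) = -(x + x)/7 = -2*x/7)
-862*b(1) = -(-1724)/7 = -862*(-2/7) = 1724/7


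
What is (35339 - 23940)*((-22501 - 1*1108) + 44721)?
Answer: 240655688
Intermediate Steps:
(35339 - 23940)*((-22501 - 1*1108) + 44721) = 11399*((-22501 - 1108) + 44721) = 11399*(-23609 + 44721) = 11399*21112 = 240655688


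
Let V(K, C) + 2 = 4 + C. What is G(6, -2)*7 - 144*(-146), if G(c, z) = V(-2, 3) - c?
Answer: 21017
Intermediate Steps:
V(K, C) = 2 + C (V(K, C) = -2 + (4 + C) = 2 + C)
G(c, z) = 5 - c (G(c, z) = (2 + 3) - c = 5 - c)
G(6, -2)*7 - 144*(-146) = (5 - 1*6)*7 - 144*(-146) = (5 - 6)*7 + 21024 = -1*7 + 21024 = -7 + 21024 = 21017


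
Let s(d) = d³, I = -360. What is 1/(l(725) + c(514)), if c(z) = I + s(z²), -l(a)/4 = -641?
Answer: 1/18440755681003740 ≈ 5.4228e-17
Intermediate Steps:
l(a) = 2564 (l(a) = -4*(-641) = 2564)
c(z) = -360 + z⁶ (c(z) = -360 + (z²)³ = -360 + z⁶)
1/(l(725) + c(514)) = 1/(2564 + (-360 + 514⁶)) = 1/(2564 + (-360 + 18440755681001536)) = 1/(2564 + 18440755681001176) = 1/18440755681003740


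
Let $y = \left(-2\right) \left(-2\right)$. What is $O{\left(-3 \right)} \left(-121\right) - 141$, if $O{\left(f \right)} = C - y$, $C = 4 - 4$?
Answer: $343$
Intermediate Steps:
$C = 0$
$y = 4$
$O{\left(f \right)} = -4$ ($O{\left(f \right)} = 0 - 4 = -4$)
$O{\left(-3 \right)} \left(-121\right) - 141 = \left(-4\right) \left(-121\right) - 141 = 484 - 141 = 343$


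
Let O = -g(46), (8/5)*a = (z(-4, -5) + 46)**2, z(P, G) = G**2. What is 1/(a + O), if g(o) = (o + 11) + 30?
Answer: 8/24509 ≈ 0.00032641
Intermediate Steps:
a = 25205/8 (a = 5*((-5)**2 + 46)**2/8 = 5*(25 + 46)**2/8 = (5/8)*71**2 = (5/8)*5041 = 25205/8 ≈ 3150.6)
g(o) = 41 + o (g(o) = (11 + o) + 30 = 41 + o)
O = -87 (O = -(41 + 46) = -1*87 = -87)
1/(a + O) = 1/(25205/8 - 87) = 1/(24509/8) = 8/24509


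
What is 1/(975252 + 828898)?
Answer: 1/1804150 ≈ 5.5428e-7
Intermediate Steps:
1/(975252 + 828898) = 1/1804150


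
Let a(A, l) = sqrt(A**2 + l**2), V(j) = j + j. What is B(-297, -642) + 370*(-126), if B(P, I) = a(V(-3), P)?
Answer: -46620 + 3*sqrt(9805) ≈ -46323.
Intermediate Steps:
V(j) = 2*j
B(P, I) = sqrt(36 + P**2) (B(P, I) = sqrt((2*(-3))**2 + P**2) = sqrt((-6)**2 + P**2) = sqrt(36 + P**2))
B(-297, -642) + 370*(-126) = sqrt(36 + (-297)**2) + 370*(-126) = sqrt(36 + 88209) - 46620 = sqrt(88245) - 46620 = 3*sqrt(9805) - 46620 = -46620 + 3*sqrt(9805)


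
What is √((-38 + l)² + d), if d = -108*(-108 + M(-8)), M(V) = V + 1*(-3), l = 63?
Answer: √13477 ≈ 116.09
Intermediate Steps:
M(V) = -3 + V (M(V) = V - 3 = -3 + V)
d = 12852 (d = -108*(-108 + (-3 - 8)) = -108*(-108 - 11) = -108*(-119) = 12852)
√((-38 + l)² + d) = √((-38 + 63)² + 12852) = √(25² + 12852) = √(625 + 12852) = √13477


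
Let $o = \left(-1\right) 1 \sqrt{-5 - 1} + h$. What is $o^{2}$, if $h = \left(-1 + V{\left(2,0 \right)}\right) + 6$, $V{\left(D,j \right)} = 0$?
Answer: $\left(5 - i \sqrt{6}\right)^{2} \approx 19.0 - 24.495 i$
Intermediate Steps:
$h = 5$ ($h = \left(-1 + 0\right) + 6 = -1 + 6 = 5$)
$o = 5 - i \sqrt{6}$ ($o = \left(-1\right) 1 \sqrt{-5 - 1} + 5 = - \sqrt{-6} + 5 = - i \sqrt{6} + 5 = 5 - i \sqrt{6} \approx 5.0 - 2.4495 i$)
$o^{2} = \left(5 - i \sqrt{6}\right)^{2}$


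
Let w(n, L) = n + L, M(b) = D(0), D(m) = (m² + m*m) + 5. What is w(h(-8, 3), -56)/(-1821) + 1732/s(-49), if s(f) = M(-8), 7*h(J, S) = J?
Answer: 22079804/63735 ≈ 346.43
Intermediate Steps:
h(J, S) = J/7
D(m) = 5 + 2*m² (D(m) = (m² + m²) + 5 = 2*m² + 5 = 5 + 2*m²)
M(b) = 5 (M(b) = 5 + 2*0² = 5 + 2*0 = 5 + 0 = 5)
s(f) = 5
w(n, L) = L + n
w(h(-8, 3), -56)/(-1821) + 1732/s(-49) = (-56 + (⅐)*(-8))/(-1821) + 1732/5 = (-56 - 8/7)*(-1/1821) + 1732*(⅕) = -400/7*(-1/1821) + 1732/5 = 400/12747 + 1732/5 = 22079804/63735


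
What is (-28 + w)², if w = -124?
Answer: 23104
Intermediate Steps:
(-28 + w)² = (-28 - 124)² = (-152)² = 23104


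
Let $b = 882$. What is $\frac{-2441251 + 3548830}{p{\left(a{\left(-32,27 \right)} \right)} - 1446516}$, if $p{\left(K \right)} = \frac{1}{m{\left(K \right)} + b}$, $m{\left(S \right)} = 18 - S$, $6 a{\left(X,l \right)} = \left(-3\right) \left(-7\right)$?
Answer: $- \frac{1985889147}{2593603186} \approx -0.76569$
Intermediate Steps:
$a{\left(X,l \right)} = \frac{7}{2}$ ($a{\left(X,l \right)} = \frac{\left(-3\right) \left(-7\right)}{6} = \frac{1}{6} \cdot 21 = \frac{7}{2}$)
$p{\left(K \right)} = \frac{1}{900 - K}$ ($p{\left(K \right)} = \frac{1}{\left(18 - K\right) + 882} = \frac{1}{900 - K}$)
$\frac{-2441251 + 3548830}{p{\left(a{\left(-32,27 \right)} \right)} - 1446516} = \frac{-2441251 + 3548830}{- \frac{1}{-900 + \frac{7}{2}} - 1446516} = \frac{1107579}{- \frac{1}{- \frac{1793}{2}} - 1446516} = \frac{1107579}{\left(-1\right) \left(- \frac{2}{1793}\right) - 1446516} = \frac{1107579}{\frac{2}{1793} - 1446516} = \frac{1107579}{- \frac{2593603186}{1793}} = 1107579 \left(- \frac{1793}{2593603186}\right) = - \frac{1985889147}{2593603186}$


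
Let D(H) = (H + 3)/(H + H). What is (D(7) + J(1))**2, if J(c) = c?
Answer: 144/49 ≈ 2.9388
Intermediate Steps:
D(H) = (3 + H)/(2*H) (D(H) = (3 + H)/((2*H)) = (3 + H)*(1/(2*H)) = (3 + H)/(2*H))
(D(7) + J(1))**2 = ((1/2)*(3 + 7)/7 + 1)**2 = ((1/2)*(1/7)*10 + 1)**2 = (5/7 + 1)**2 = (12/7)**2 = 144/49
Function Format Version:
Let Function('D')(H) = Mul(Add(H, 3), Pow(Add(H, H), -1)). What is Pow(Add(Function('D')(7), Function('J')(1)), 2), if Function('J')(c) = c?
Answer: Rational(144, 49) ≈ 2.9388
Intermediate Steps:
Function('D')(H) = Mul(Rational(1, 2), Pow(H, -1), Add(3, H)) (Function('D')(H) = Mul(Add(3, H), Pow(Mul(2, H), -1)) = Mul(Add(3, H), Mul(Rational(1, 2), Pow(H, -1))) = Mul(Rational(1, 2), Pow(H, -1), Add(3, H)))
Pow(Add(Function('D')(7), Function('J')(1)), 2) = Pow(Add(Mul(Rational(1, 2), Pow(7, -1), Add(3, 7)), 1), 2) = Pow(Add(Mul(Rational(1, 2), Rational(1, 7), 10), 1), 2) = Pow(Add(Rational(5, 7), 1), 2) = Pow(Rational(12, 7), 2) = Rational(144, 49)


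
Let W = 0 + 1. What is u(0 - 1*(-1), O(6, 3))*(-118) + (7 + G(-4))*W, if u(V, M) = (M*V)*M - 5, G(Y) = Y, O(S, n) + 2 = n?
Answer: 475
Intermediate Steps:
O(S, n) = -2 + n
u(V, M) = -5 + V*M² (u(V, M) = V*M² - 5 = -5 + V*M²)
W = 1
u(0 - 1*(-1), O(6, 3))*(-118) + (7 + G(-4))*W = (-5 + (0 - 1*(-1))*(-2 + 3)²)*(-118) + (7 - 4)*1 = (-5 + (0 + 1)*1²)*(-118) + 3*1 = (-5 + 1*1)*(-118) + 3 = (-5 + 1)*(-118) + 3 = -4*(-118) + 3 = 472 + 3 = 475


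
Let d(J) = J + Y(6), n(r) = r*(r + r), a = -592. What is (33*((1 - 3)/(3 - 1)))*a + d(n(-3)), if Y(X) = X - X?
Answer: 19554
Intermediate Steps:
Y(X) = 0
n(r) = 2*r**2 (n(r) = r*(2*r) = 2*r**2)
d(J) = J (d(J) = J + 0 = J)
(33*((1 - 3)/(3 - 1)))*a + d(n(-3)) = (33*((1 - 3)/(3 - 1)))*(-592) + 2*(-3)**2 = (33*(-2/2))*(-592) + 2*9 = (33*(-2*1/2))*(-592) + 18 = (33*(-1))*(-592) + 18 = -33*(-592) + 18 = 19536 + 18 = 19554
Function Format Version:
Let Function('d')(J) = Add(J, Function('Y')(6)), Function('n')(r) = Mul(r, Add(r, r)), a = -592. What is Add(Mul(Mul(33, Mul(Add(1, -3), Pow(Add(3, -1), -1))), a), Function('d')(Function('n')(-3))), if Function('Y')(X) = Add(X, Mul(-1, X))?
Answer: 19554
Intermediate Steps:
Function('Y')(X) = 0
Function('n')(r) = Mul(2, Pow(r, 2)) (Function('n')(r) = Mul(r, Mul(2, r)) = Mul(2, Pow(r, 2)))
Function('d')(J) = J (Function('d')(J) = Add(J, 0) = J)
Add(Mul(Mul(33, Mul(Add(1, -3), Pow(Add(3, -1), -1))), a), Function('d')(Function('n')(-3))) = Add(Mul(Mul(33, Mul(Add(1, -3), Pow(Add(3, -1), -1))), -592), Mul(2, Pow(-3, 2))) = Add(Mul(Mul(33, Mul(-2, Pow(2, -1))), -592), Mul(2, 9)) = Add(Mul(Mul(33, Mul(-2, Rational(1, 2))), -592), 18) = Add(Mul(Mul(33, -1), -592), 18) = Add(Mul(-33, -592), 18) = Add(19536, 18) = 19554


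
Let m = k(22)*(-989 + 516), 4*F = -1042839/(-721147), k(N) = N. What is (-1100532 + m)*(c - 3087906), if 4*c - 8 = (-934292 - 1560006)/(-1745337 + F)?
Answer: 2467280464573224936320108/719225303331 ≈ 3.4305e+12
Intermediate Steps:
F = 148977/412084 (F = (-1042839/(-721147))/4 = (-1042839*(-1/721147))/4 = (1/4)*(148977/103021) = 148977/412084 ≈ 0.36152)
c = 1695415680920/719225303331 (c = 2 + ((-934292 - 1560006)/(-1745337 + 148977/412084))/4 = 2 + (-2494298/(-719225303331/412084))/4 = 2 + (-2494298*(-412084/719225303331))/4 = 2 + (1/4)*(1027860297032/719225303331) = 2 + 256965074258/719225303331 = 1695415680920/719225303331 ≈ 2.3573)
m = -10406 (m = 22*(-989 + 516) = 22*(-473) = -10406)
(-1100532 + m)*(c - 3087906) = (-1100532 - 10406)*(1695415680920/719225303331 - 3087906) = -1110938*(-2220898434091933966/719225303331) = 2467280464573224936320108/719225303331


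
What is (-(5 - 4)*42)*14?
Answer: -588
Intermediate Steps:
(-(5 - 4)*42)*14 = (-1*1*42)*14 = -1*42*14 = -42*14 = -588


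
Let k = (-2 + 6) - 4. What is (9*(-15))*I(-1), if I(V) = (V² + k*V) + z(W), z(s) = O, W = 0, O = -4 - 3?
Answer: 810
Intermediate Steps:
O = -7
k = 0 (k = 4 - 4 = 0)
z(s) = -7
I(V) = -7 + V² (I(V) = (V² + 0*V) - 7 = (V² + 0) - 7 = V² - 7 = -7 + V²)
(9*(-15))*I(-1) = (9*(-15))*(-7 + (-1)²) = -135*(-7 + 1) = -135*(-6) = 810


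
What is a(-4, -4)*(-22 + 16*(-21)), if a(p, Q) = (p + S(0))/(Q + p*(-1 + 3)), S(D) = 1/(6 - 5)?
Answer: -179/2 ≈ -89.500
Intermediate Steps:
S(D) = 1 (S(D) = 1/1 = 1)
a(p, Q) = (1 + p)/(Q + 2*p) (a(p, Q) = (p + 1)/(Q + p*(-1 + 3)) = (1 + p)/(Q + p*2) = (1 + p)/(Q + 2*p))
a(-4, -4)*(-22 + 16*(-21)) = ((1 - 4)/(-4 + 2*(-4)))*(-22 + 16*(-21)) = (-3/(-4 - 8))*(-22 - 336) = (-3/(-12))*(-358) = -1/12*(-3)*(-358) = (¼)*(-358) = -179/2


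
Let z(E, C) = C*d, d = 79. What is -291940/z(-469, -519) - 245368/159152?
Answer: 4550312689/815673894 ≈ 5.5786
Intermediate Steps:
z(E, C) = 79*C (z(E, C) = C*79 = 79*C)
-291940/z(-469, -519) - 245368/159152 = -291940/(79*(-519)) - 245368/159152 = -291940/(-41001) - 245368*1/159152 = -291940*(-1/41001) - 30671/19894 = 291940/41001 - 30671/19894 = 4550312689/815673894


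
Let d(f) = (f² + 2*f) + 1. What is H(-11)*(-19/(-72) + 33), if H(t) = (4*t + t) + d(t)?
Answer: 11975/8 ≈ 1496.9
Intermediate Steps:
d(f) = 1 + f² + 2*f
H(t) = 1 + t² + 7*t (H(t) = (4*t + t) + (1 + t² + 2*t) = 5*t + (1 + t² + 2*t) = 1 + t² + 7*t)
H(-11)*(-19/(-72) + 33) = (1 + (-11)² + 7*(-11))*(-19/(-72) + 33) = (1 + 121 - 77)*(-19*(-1/72) + 33) = 45*(19/72 + 33) = 45*(2395/72) = 11975/8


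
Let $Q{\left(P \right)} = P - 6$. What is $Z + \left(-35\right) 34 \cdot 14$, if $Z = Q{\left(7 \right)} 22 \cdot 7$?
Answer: $-16506$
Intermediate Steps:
$Q{\left(P \right)} = -6 + P$
$Z = 154$ ($Z = \left(-6 + 7\right) 22 \cdot 7 = 1 \cdot 22 \cdot 7 = 22 \cdot 7 = 154$)
$Z + \left(-35\right) 34 \cdot 14 = 154 + \left(-35\right) 34 \cdot 14 = 154 - 16660 = -16506$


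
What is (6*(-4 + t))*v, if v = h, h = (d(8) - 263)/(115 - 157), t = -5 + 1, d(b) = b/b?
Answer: -2096/7 ≈ -299.43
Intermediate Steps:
d(b) = 1
t = -4
h = 131/21 (h = (1 - 263)/(115 - 157) = -262/(-42) = -262*(-1/42) = 131/21 ≈ 6.2381)
v = 131/21 ≈ 6.2381
(6*(-4 + t))*v = (6*(-4 - 4))*(131/21) = (6*(-8))*(131/21) = -48*131/21 = -2096/7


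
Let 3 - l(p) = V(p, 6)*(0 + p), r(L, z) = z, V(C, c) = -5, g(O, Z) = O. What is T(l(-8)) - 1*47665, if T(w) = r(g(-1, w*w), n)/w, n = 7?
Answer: -1763612/37 ≈ -47665.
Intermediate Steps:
l(p) = 3 + 5*p (l(p) = 3 - (-5)*(0 + p) = 3 - (-5)*p = 3 + 5*p)
T(w) = 7/w
T(l(-8)) - 1*47665 = 7/(3 + 5*(-8)) - 1*47665 = 7/(3 - 40) - 47665 = 7/(-37) - 47665 = 7*(-1/37) - 47665 = -7/37 - 47665 = -1763612/37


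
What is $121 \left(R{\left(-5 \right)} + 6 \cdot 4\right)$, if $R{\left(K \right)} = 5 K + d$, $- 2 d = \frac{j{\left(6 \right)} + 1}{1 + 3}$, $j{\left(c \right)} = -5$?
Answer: $- \frac{121}{2} \approx -60.5$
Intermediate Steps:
$d = \frac{1}{2}$ ($d = - \frac{\left(-5 + 1\right) \frac{1}{1 + 3}}{2} = - \frac{\left(-4\right) \frac{1}{4}}{2} = \left(- \frac{1}{2}\right) \left(-1\right) = \frac{1}{2} \approx 0.5$)
$R{\left(K \right)} = \frac{1}{2} + 5 K$ ($R{\left(K \right)} = 5 K + \frac{1}{2} = \frac{1}{2} + 5 K$)
$121 \left(R{\left(-5 \right)} + 6 \cdot 4\right) = 121 \left(\left(\frac{1}{2} + 5 \left(-5\right)\right) + 6 \cdot 4\right) = 121 \left(\left(\frac{1}{2} - 25\right) + 24\right) = 121 \left(- \frac{49}{2} + 24\right) = 121 \left(- \frac{1}{2}\right) = - \frac{121}{2}$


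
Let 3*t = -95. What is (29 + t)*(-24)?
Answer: 64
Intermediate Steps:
t = -95/3 (t = (1/3)*(-95) = -95/3 ≈ -31.667)
(29 + t)*(-24) = (29 - 95/3)*(-24) = -8/3*(-24) = 64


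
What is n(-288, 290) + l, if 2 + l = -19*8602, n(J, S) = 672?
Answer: -162768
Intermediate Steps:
l = -163440 (l = -2 - 19*8602 = -2 - 163438 = -163440)
n(-288, 290) + l = 672 - 163440 = -162768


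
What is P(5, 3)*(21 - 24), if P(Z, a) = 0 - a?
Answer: 9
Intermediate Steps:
P(Z, a) = -a
P(5, 3)*(21 - 24) = (-1*3)*(21 - 24) = -3*(-3) = 9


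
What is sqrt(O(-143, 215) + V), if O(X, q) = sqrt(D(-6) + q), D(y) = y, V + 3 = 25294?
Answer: sqrt(25291 + sqrt(209)) ≈ 159.08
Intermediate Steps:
V = 25291 (V = -3 + 25294 = 25291)
O(X, q) = sqrt(-6 + q)
sqrt(O(-143, 215) + V) = sqrt(sqrt(-6 + 215) + 25291) = sqrt(sqrt(209) + 25291) = sqrt(25291 + sqrt(209))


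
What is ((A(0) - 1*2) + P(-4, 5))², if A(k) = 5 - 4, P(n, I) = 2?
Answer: 1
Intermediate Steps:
A(k) = 1
((A(0) - 1*2) + P(-4, 5))² = ((1 - 1*2) + 2)² = ((1 - 2) + 2)² = (-1 + 2)² = 1² = 1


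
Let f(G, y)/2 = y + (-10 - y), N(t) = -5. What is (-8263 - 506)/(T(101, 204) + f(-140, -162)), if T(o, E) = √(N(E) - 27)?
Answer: 14615/36 + 2923*I*√2/36 ≈ 405.97 + 114.83*I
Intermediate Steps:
T(o, E) = 4*I*√2 (T(o, E) = √(-5 - 27) = √(-32) = 4*I*√2)
f(G, y) = -20 (f(G, y) = 2*(y + (-10 - y)) = 2*(-10) = -20)
(-8263 - 506)/(T(101, 204) + f(-140, -162)) = (-8263 - 506)/(4*I*√2 - 20) = -8769/(-20 + 4*I*√2)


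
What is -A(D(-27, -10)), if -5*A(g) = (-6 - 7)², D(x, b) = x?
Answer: 169/5 ≈ 33.800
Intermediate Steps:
A(g) = -169/5 (A(g) = -(-6 - 7)²/5 = -⅕*(-13)² = -⅕*169 = -169/5)
-A(D(-27, -10)) = -1*(-169/5) = 169/5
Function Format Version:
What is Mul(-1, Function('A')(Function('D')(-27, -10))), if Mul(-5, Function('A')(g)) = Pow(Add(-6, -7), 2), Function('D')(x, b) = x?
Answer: Rational(169, 5) ≈ 33.800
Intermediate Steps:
Function('A')(g) = Rational(-169, 5) (Function('A')(g) = Mul(Rational(-1, 5), Pow(Add(-6, -7), 2)) = Mul(Rational(-1, 5), Pow(-13, 2)) = Mul(Rational(-1, 5), 169) = Rational(-169, 5))
Mul(-1, Function('A')(Function('D')(-27, -10))) = Mul(-1, Rational(-169, 5)) = Rational(169, 5)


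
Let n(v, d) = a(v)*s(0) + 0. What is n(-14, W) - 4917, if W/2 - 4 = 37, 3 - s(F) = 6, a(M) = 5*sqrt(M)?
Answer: -4917 - 15*I*sqrt(14) ≈ -4917.0 - 56.125*I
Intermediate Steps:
s(F) = -3 (s(F) = 3 - 1*6 = 3 - 6 = -3)
W = 82 (W = 8 + 2*37 = 8 + 74 = 82)
n(v, d) = -15*sqrt(v) (n(v, d) = (5*sqrt(v))*(-3) + 0 = -15*sqrt(v) + 0 = -15*sqrt(v))
n(-14, W) - 4917 = -15*I*sqrt(14) - 4917 = -4917 - 15*I*sqrt(14)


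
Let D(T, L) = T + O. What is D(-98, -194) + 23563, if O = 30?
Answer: 23495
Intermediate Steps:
D(T, L) = 30 + T (D(T, L) = T + 30 = 30 + T)
D(-98, -194) + 23563 = (30 - 98) + 23563 = -68 + 23563 = 23495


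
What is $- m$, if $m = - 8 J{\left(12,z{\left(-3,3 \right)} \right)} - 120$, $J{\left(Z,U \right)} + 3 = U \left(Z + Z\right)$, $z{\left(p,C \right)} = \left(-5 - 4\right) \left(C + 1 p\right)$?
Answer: $96$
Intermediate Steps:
$z{\left(p,C \right)} = - 9 C - 9 p$ ($z{\left(p,C \right)} = - 9 \left(C + p\right) = - 9 C - 9 p$)
$J{\left(Z,U \right)} = -3 + 2 U Z$ ($J{\left(Z,U \right)} = -3 + U \left(Z + Z\right) = -3 + U 2 Z = -3 + 2 U Z$)
$m = -96$ ($m = - 8 \left(-3 + 2 \left(\left(-9\right) 3 - -27\right) 12\right) - 120 = - 8 \left(-3 + 2 \left(-27 + 27\right) 12\right) - 120 = - 8 \left(-3 + 2 \cdot 0 \cdot 12\right) - 120 = - 8 \left(-3 + 0\right) - 120 = \left(-8\right) \left(-3\right) - 120 = 24 - 120 = -96$)
$- m = \left(-1\right) \left(-96\right) = 96$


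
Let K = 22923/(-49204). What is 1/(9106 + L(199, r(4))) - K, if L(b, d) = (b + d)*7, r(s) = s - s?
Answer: 240717781/516592796 ≈ 0.46597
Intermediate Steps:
r(s) = 0
L(b, d) = 7*b + 7*d
K = -22923/49204 (K = 22923*(-1/49204) = -22923/49204 ≈ -0.46588)
1/(9106 + L(199, r(4))) - K = 1/(9106 + (7*199 + 7*0)) - 1*(-22923/49204) = 1/(9106 + (1393 + 0)) + 22923/49204 = 1/(9106 + 1393) + 22923/49204 = 1/10499 + 22923/49204 = 240717781/516592796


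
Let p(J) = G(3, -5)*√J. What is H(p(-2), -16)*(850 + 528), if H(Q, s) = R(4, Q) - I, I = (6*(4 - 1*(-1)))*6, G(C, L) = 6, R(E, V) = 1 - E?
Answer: -252174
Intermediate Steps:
I = 180 (I = (6*(4 + 1))*6 = (6*5)*6 = 30*6 = 180)
p(J) = 6*√J
H(Q, s) = -183 (H(Q, s) = (1 - 1*4) - 1*180 = (1 - 4) - 180 = -3 - 180 = -183)
H(p(-2), -16)*(850 + 528) = -183*(850 + 528) = -183*1378 = -252174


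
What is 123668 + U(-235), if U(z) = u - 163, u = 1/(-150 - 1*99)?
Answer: 30752744/249 ≈ 1.2351e+5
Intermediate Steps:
u = -1/249 (u = 1/(-150 - 99) = 1/(-249) = -1/249 ≈ -0.0040161)
U(z) = -40588/249 (U(z) = -1/249 - 163 = -40588/249)
123668 + U(-235) = 123668 - 40588/249 = 30752744/249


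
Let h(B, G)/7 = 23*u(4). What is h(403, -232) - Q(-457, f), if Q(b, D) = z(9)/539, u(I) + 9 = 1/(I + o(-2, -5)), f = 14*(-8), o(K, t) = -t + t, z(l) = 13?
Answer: -3037317/2156 ≈ -1408.8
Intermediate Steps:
o(K, t) = 0
f = -112
u(I) = -9 + 1/I (u(I) = -9 + 1/(I + 0) = -9 + 1/I)
Q(b, D) = 13/539
h(B, G) = -5635/4 (h(B, G) = 7*(23*(-9 + 1/4)) = 7*(23*(-9 + ¼)) = 7*(23*(-35/4)) = 7*(-805/4) = -5635/4)
h(403, -232) - Q(-457, f) = -5635/4 - 1*13/539 = -5635/4 - 13/539 = -3037317/2156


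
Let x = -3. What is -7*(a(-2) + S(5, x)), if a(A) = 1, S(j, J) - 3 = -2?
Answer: -14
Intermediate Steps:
S(j, J) = 1 (S(j, J) = 3 - 2 = 1)
-7*(a(-2) + S(5, x)) = -7*(1 + 1) = -7*2 = -14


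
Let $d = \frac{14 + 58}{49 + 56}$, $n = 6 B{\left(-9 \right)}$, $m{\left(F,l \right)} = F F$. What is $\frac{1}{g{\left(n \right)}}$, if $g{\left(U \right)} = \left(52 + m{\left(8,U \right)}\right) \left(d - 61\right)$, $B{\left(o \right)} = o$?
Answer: $- \frac{35}{244876} \approx -0.00014293$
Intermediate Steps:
$m{\left(F,l \right)} = F^{2}$
$n = -54$ ($n = 6 \left(-9\right) = -54$)
$d = \frac{24}{35}$ ($d = \frac{72}{105} = 72 \cdot \frac{1}{105} = \frac{24}{35} \approx 0.68571$)
$g{\left(U \right)} = - \frac{244876}{35}$ ($g{\left(U \right)} = \left(52 + 8^{2}\right) \left(\frac{24}{35} - 61\right) = \left(52 + 64\right) \left(- \frac{2111}{35}\right) = 116 \left(- \frac{2111}{35}\right) = - \frac{244876}{35}$)
$\frac{1}{g{\left(n \right)}} = \frac{1}{- \frac{244876}{35}} = - \frac{35}{244876}$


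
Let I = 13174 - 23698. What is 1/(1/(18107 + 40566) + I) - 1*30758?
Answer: -18992285374131/617474651 ≈ -30758.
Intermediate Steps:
I = -10524
1/(1/(18107 + 40566) + I) - 1*30758 = 1/(1/(18107 + 40566) - 10524) - 1*30758 = 1/(1/58673 - 10524) - 30758 = 1/(-617474651/58673) - 30758 = -58673/617474651 - 30758 = -18992285374131/617474651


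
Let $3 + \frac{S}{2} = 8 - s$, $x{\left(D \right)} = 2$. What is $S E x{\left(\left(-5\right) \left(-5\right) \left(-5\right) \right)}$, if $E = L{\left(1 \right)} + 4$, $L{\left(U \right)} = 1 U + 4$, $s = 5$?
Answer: $0$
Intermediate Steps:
$L{\left(U \right)} = 4 + U$ ($L{\left(U \right)} = U + 4 = 4 + U$)
$S = 0$ ($S = -6 + 2 \left(8 - 5\right) = -6 + 2 \cdot 3 = -6 + 6 = 0$)
$E = 9$ ($E = \left(4 + 1\right) + 4 = 5 + 4 = 9$)
$S E x{\left(\left(-5\right) \left(-5\right) \left(-5\right) \right)} = 0 \cdot 9 \cdot 2 = 0 \cdot 2 = 0$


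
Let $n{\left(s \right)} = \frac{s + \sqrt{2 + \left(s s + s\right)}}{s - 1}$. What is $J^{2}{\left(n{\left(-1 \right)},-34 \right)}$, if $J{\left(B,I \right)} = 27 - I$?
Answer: $3721$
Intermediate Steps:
$n{\left(s \right)} = \frac{s + \sqrt{2 + s + s^{2}}}{-1 + s}$ ($n{\left(s \right)} = \frac{s + \sqrt{2 + \left(s^{2} + s\right)}}{-1 + s} = \frac{s + \sqrt{2 + \left(s + s^{2}\right)}}{-1 + s} = \frac{s + \sqrt{2 + s + s^{2}}}{-1 + s}$)
$J^{2}{\left(n{\left(-1 \right)},-34 \right)} = \left(27 - -34\right)^{2} = \left(27 + 34\right)^{2} = 61^{2} = 3721$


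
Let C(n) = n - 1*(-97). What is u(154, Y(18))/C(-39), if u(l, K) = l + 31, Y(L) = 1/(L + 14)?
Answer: 185/58 ≈ 3.1897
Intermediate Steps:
Y(L) = 1/(14 + L)
u(l, K) = 31 + l
C(n) = 97 + n (C(n) = n + 97 = 97 + n)
u(154, Y(18))/C(-39) = (31 + 154)/(97 - 39) = 185/58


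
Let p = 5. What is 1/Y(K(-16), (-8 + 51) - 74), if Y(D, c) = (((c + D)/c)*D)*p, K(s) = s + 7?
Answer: -31/1800 ≈ -0.017222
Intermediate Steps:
K(s) = 7 + s
Y(D, c) = 5*D*(D + c)/c (Y(D, c) = (((c + D)/c)*D)*5 = (((D + c)/c)*D)*5 = (D*(D + c)/c)*5 = 5*D*(D + c)/c)
1/Y(K(-16), (-8 + 51) - 74) = 1/(5*(7 - 16)*((7 - 16) + ((-8 + 51) - 74))/((-8 + 51) - 74)) = 1/(5*(-9)*(-9 + (43 - 74))/(43 - 74)) = 1/(5*(-9)*(-9 - 31)/(-31)) = 1/(5*(-9)*(-1/31)*(-40)) = 1/(-1800/31) = -31/1800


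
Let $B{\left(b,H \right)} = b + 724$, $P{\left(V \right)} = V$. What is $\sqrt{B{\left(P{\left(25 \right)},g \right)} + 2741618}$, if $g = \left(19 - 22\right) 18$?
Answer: $\sqrt{2742367} \approx 1656.0$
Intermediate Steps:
$g = -54$ ($g = \left(-3\right) 18 = -54$)
$B{\left(b,H \right)} = 724 + b$
$\sqrt{B{\left(P{\left(25 \right)},g \right)} + 2741618} = \sqrt{\left(724 + 25\right) + 2741618} = \sqrt{749 + 2741618} = \sqrt{2742367}$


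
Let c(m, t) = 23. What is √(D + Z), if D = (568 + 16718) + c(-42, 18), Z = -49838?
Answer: I*√32529 ≈ 180.36*I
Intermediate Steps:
D = 17309 (D = (568 + 16718) + 23 = 17286 + 23 = 17309)
√(D + Z) = √(17309 - 49838) = √(-32529) = I*√32529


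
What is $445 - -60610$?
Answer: $61055$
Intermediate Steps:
$445 - -60610 = 445 + 60610 = 61055$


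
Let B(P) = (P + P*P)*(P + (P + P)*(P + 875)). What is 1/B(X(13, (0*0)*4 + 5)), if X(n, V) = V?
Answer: 1/264150 ≈ 3.7857e-6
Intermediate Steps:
B(P) = (P + P²)*(P + 2*P*(875 + P)) (B(P) = (P + P²)*(P + (2*P)*(875 + P)) = (P + P²)*(P + 2*P*(875 + P)))
1/B(X(13, (0*0)*4 + 5)) = 1/(((0*0)*4 + 5)²*(1751 + 2*((0*0)*4 + 5)² + 1753*((0*0)*4 + 5))) = 1/((0*4 + 5)²*(1751 + 2*(0*4 + 5)² + 1753*(0*4 + 5))) = 1/((0 + 5)²*(1751 + 2*(0 + 5)² + 1753*(0 + 5))) = 1/(5²*(1751 + 2*5² + 1753*5)) = 1/(25*(1751 + 2*25 + 8765)) = 1/(25*(1751 + 50 + 8765)) = 1/(25*10566) = 1/264150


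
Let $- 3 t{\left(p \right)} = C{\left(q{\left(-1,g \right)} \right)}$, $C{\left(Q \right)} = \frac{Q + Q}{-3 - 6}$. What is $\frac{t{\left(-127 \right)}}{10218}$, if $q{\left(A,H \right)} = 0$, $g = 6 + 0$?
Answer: $0$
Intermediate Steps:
$g = 6$
$C{\left(Q \right)} = - \frac{2 Q}{9}$ ($C{\left(Q \right)} = \frac{2 Q}{-9} = 2 Q \left(- \frac{1}{9}\right) = - \frac{2 Q}{9}$)
$t{\left(p \right)} = 0$ ($t{\left(p \right)} = - \frac{\left(- \frac{2}{9}\right) 0}{3} = \left(- \frac{1}{3}\right) 0 = 0$)
$\frac{t{\left(-127 \right)}}{10218} = \frac{0}{10218} = 0 \cdot \frac{1}{10218} = 0$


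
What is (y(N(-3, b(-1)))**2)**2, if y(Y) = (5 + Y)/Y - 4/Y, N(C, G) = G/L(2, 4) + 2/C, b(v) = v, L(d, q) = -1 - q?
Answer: 4096/2401 ≈ 1.7060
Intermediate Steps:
N(C, G) = 2/C - G/5 (N(C, G) = G/(-1 - 1*4) + 2/C = G/(-1 - 4) + 2/C = G/(-5) + 2/C = G*(-1/5) + 2/C = -G/5 + 2/C = 2/C - G/5)
y(Y) = -4/Y + (5 + Y)/Y (y(Y) = (5 + Y)/Y - 4/Y = -4/Y + (5 + Y)/Y)
(y(N(-3, b(-1)))**2)**2 = (((1 + (2/(-3) - 1/5*(-1)))/(2/(-3) - 1/5*(-1)))**2)**2 = (((1 + (2*(-1/3) + 1/5))/(2*(-1/3) + 1/5))**2)**2 = (((1 + (-2/3 + 1/5))/(-2/3 + 1/5))**2)**2 = (((1 - 7/15)/(-7/15))**2)**2 = ((-15/7*8/15)**2)**2 = ((-8/7)**2)**2 = (64/49)**2 = 4096/2401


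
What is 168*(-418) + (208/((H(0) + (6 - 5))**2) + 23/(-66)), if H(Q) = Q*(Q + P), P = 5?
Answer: -4621079/66 ≈ -70016.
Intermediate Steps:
H(Q) = Q*(5 + Q) (H(Q) = Q*(Q + 5) = Q*(5 + Q))
168*(-418) + (208/((H(0) + (6 - 5))**2) + 23/(-66)) = 168*(-418) + (208/((0*(5 + 0) + (6 - 5))**2) + 23/(-66)) = -70224 + (208/((0*5 + 1)**2) + 23*(-1/66)) = -70224 + (208/((0 + 1)**2) - 23/66) = -70224 + (208/(1**2) - 23/66) = -70224 + (208/1 - 23/66) = -70224 + (208*1 - 23/66) = -70224 + (208 - 23/66) = -70224 + 13705/66 = -4621079/66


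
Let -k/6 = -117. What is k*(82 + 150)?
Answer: 162864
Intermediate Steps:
k = 702 (k = -6*(-117) = 702)
k*(82 + 150) = 702*(82 + 150) = 702*232 = 162864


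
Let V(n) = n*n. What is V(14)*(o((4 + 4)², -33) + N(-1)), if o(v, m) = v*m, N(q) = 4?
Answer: -413168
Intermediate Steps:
V(n) = n²
o(v, m) = m*v
V(14)*(o((4 + 4)², -33) + N(-1)) = 14²*(-33*(4 + 4)² + 4) = 196*(-33*8² + 4) = 196*(-33*64 + 4) = 196*(-2112 + 4) = 196*(-2108) = -413168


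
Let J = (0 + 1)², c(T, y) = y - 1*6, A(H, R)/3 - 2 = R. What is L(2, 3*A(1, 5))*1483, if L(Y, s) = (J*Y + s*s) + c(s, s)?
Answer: 5973524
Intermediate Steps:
A(H, R) = 6 + 3*R
c(T, y) = -6 + y (c(T, y) = y - 6 = -6 + y)
J = 1 (J = 1² = 1)
L(Y, s) = -6 + Y + s + s² (L(Y, s) = (1*Y + s*s) + (-6 + s) = (Y + s²) + (-6 + s) = -6 + Y + s + s²)
L(2, 3*A(1, 5))*1483 = (-6 + 2 + 3*(6 + 3*5) + (3*(6 + 3*5))²)*1483 = (-6 + 2 + 3*(6 + 15) + (3*(6 + 15))²)*1483 = (-6 + 2 + 3*21 + (3*21)²)*1483 = (-6 + 2 + 63 + 63²)*1483 = (-6 + 2 + 63 + 3969)*1483 = 4028*1483 = 5973524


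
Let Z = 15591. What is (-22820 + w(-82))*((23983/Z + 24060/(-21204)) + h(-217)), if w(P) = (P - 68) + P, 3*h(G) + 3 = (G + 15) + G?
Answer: 9897375616016/3061033 ≈ 3.2333e+6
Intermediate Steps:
h(G) = 4 + 2*G/3 (h(G) = -1 + ((G + 15) + G)/3 = -1 + ((15 + G) + G)/3 = -1 + (15 + 2*G)/3 = -1 + (5 + 2*G/3) = 4 + 2*G/3)
w(P) = -68 + 2*P (w(P) = (-68 + P) + P = -68 + 2*P)
(-22820 + w(-82))*((23983/Z + 24060/(-21204)) + h(-217)) = (-22820 + (-68 + 2*(-82)))*((23983/15591 + 24060/(-21204)) + (4 + (⅔)*(-217))) = (-22820 + (-68 - 164))*((23983*(1/15591) + 24060*(-1/21204)) + (4 - 434/3)) = (-22820 - 232)*((23983/15591 - 2005/1767) - 422/3) = -23052*(1235334/3061033 - 422/3) = -23052*(-1288049924/9183099) = 9897375616016/3061033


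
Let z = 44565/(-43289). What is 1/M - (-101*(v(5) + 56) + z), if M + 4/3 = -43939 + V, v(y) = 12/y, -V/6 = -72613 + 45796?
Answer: 89609152696168/15189460765 ≈ 5899.4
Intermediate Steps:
V = 160902 (V = -6*(-72613 + 45796) = -6*(-26817) = 160902)
z = -44565/43289 (z = 44565*(-1/43289) = -44565/43289 ≈ -1.0295)
M = 350885/3 (M = -4/3 + (-43939 + 160902) = -4/3 + 116963 = 350885/3 ≈ 1.1696e+5)
1/M - (-101*(v(5) + 56) + z) = 1/(350885/3) - (-101*(12/5 + 56) - 44565/43289) = 3/350885 - (-101*(12*(⅕) + 56) - 44565/43289) = 3/350885 - (-101*(12/5 + 56) - 44565/43289) = 3/350885 - (-101*292/5 - 44565/43289) = 3/350885 - (-29492/5 - 44565/43289) = 3/350885 - 1*(-1276902013/216445) = 3/350885 + 1276902013/216445 = 89609152696168/15189460765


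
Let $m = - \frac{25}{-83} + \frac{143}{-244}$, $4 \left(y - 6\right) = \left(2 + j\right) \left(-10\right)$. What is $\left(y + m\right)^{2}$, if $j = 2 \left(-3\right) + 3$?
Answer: $\frac{27679975129}{410143504} \approx 67.489$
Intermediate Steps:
$j = -3$ ($j = -6 + 3 = -3$)
$y = \frac{17}{2}$ ($y = 6 + \frac{\left(2 - 3\right) \left(-10\right)}{4} = 6 + \frac{\left(-1\right) \left(-10\right)}{4} = 6 + \frac{1}{4} \cdot 10 = 6 + \frac{5}{2} = \frac{17}{2} \approx 8.5$)
$m = - \frac{5769}{20252}$ ($m = \left(-25\right) \left(- \frac{1}{83}\right) + 143 \left(- \frac{1}{244}\right) = \frac{25}{83} - \frac{143}{244} = - \frac{5769}{20252} \approx -0.28486$)
$\left(y + m\right)^{2} = \left(\frac{17}{2} - \frac{5769}{20252}\right)^{2} = \left(\frac{166373}{20252}\right)^{2} = \frac{27679975129}{410143504}$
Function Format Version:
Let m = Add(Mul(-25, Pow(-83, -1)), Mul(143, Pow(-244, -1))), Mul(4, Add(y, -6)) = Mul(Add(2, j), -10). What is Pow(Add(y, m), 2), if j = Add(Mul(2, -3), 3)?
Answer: Rational(27679975129, 410143504) ≈ 67.489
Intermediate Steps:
j = -3 (j = Add(-6, 3) = -3)
y = Rational(17, 2) (y = Add(6, Mul(Rational(1, 4), Mul(Add(2, -3), -10))) = Add(6, Mul(Rational(1, 4), Mul(-1, -10))) = Add(6, Mul(Rational(1, 4), 10)) = Add(6, Rational(5, 2)) = Rational(17, 2) ≈ 8.5000)
m = Rational(-5769, 20252) (m = Add(Mul(-25, Rational(-1, 83)), Mul(143, Rational(-1, 244))) = Add(Rational(25, 83), Rational(-143, 244)) = Rational(-5769, 20252) ≈ -0.28486)
Pow(Add(y, m), 2) = Pow(Add(Rational(17, 2), Rational(-5769, 20252)), 2) = Pow(Rational(166373, 20252), 2) = Rational(27679975129, 410143504)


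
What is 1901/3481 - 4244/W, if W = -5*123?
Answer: 15942479/2140815 ≈ 7.4469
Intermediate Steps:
W = -615
1901/3481 - 4244/W = 1901/3481 - 4244/(-615) = 1901*(1/3481) - 4244*(-1/615) = 1901/3481 + 4244/615 = 15942479/2140815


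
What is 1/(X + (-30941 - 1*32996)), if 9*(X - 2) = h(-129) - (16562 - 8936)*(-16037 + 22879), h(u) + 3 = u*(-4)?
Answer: -3/17583998 ≈ -1.7061e-7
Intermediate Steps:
h(u) = -3 - 4*u (h(u) = -3 + u*(-4) = -3 - 4*u)
X = -17392187/3 (X = 2 + ((-3 - 4*(-129)) - (16562 - 8936)*(-16037 + 22879))/9 = 2 + ((-3 + 516) - 7626*6842)/9 = 2 + (513 - 1*52177092)/9 = 2 + (513 - 52177092)/9 = 2 + (⅑)*(-52176579) = 2 - 17392193/3 = -17392187/3 ≈ -5.7974e+6)
1/(X + (-30941 - 1*32996)) = 1/(-17392187/3 + (-30941 - 1*32996)) = 1/(-17392187/3 + (-30941 - 32996)) = 1/(-17392187/3 - 63937) = 1/(-17583998/3) = -3/17583998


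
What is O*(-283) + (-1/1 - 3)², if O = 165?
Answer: -46679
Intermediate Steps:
O*(-283) + (-1/1 - 3)² = 165*(-283) + (-1/1 - 3)² = -46695 + (-1*1 - 3)² = -46695 + (-1 - 3)² = -46695 + (-4)² = -46695 + 16 = -46679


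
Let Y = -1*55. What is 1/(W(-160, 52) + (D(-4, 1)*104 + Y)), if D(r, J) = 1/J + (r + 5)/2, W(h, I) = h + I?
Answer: -⅐ ≈ -0.14286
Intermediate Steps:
W(h, I) = I + h
D(r, J) = 5/2 + 1/J + r/2 (D(r, J) = 1/J + (5 + r)*(½) = 1/J + (5/2 + r/2) = 5/2 + 1/J + r/2)
Y = -55
1/(W(-160, 52) + (D(-4, 1)*104 + Y)) = 1/((52 - 160) + (((½)*(2 + 1*(5 - 4))/1)*104 - 55)) = 1/(-108 + (((½)*1*(2 + 1*1))*104 - 55)) = 1/(-108 + (((½)*1*(2 + 1))*104 - 55)) = 1/(-108 + (((½)*1*3)*104 - 55)) = 1/(-108 + ((3/2)*104 - 55)) = 1/(-108 + (156 - 55)) = 1/(-108 + 101) = 1/(-7) = -⅐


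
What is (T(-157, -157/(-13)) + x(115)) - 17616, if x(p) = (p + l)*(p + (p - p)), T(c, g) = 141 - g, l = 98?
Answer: 91103/13 ≈ 7007.9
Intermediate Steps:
x(p) = p*(98 + p) (x(p) = (p + 98)*(p + (p - p)) = (98 + p)*(p + 0) = (98 + p)*p = p*(98 + p))
(T(-157, -157/(-13)) + x(115)) - 17616 = ((141 - (-157)/(-13)) + 115*(98 + 115)) - 17616 = ((141 - (-157)*(-1)/13) + 115*213) - 17616 = ((141 - 1*157/13) + 24495) - 17616 = ((141 - 157/13) + 24495) - 17616 = (1676/13 + 24495) - 17616 = 320111/13 - 17616 = 91103/13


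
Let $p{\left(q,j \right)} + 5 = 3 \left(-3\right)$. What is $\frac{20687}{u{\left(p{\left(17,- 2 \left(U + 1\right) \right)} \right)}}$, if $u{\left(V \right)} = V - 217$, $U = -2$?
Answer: $- \frac{20687}{231} \approx -89.554$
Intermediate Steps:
$p{\left(q,j \right)} = -14$ ($p{\left(q,j \right)} = -5 + 3 \left(-3\right) = -5 - 9 = -14$)
$u{\left(V \right)} = -217 + V$
$\frac{20687}{u{\left(p{\left(17,- 2 \left(U + 1\right) \right)} \right)}} = \frac{20687}{-217 - 14} = \frac{20687}{-231} = 20687 \left(- \frac{1}{231}\right) = - \frac{20687}{231}$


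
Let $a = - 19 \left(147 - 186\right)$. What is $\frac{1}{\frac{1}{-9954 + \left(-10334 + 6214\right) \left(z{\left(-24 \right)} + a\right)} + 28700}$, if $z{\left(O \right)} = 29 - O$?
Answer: $\frac{3281234}{94171415799} \approx 3.4843 \cdot 10^{-5}$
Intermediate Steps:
$a = 741$ ($a = \left(-19\right) \left(-39\right) = 741$)
$\frac{1}{\frac{1}{-9954 + \left(-10334 + 6214\right) \left(z{\left(-24 \right)} + a\right)} + 28700} = \frac{1}{\frac{1}{-9954 + \left(-10334 + 6214\right) \left(\left(29 - -24\right) + 741\right)} + 28700} = \frac{1}{\frac{1}{-9954 - 4120 \left(\left(29 + 24\right) + 741\right)} + 28700} = \frac{1}{\frac{1}{-9954 - 4120 \left(53 + 741\right)} + 28700} = \frac{1}{\frac{1}{-9954 - 3271280} + 28700} = \frac{1}{\frac{1}{-3281234} + 28700} = \frac{1}{- \frac{1}{3281234} + 28700} = \frac{1}{\frac{94171415799}{3281234}} = \frac{3281234}{94171415799}$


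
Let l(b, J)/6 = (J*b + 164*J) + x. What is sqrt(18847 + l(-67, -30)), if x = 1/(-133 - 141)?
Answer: 8*sqrt(406753)/137 ≈ 37.242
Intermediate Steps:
x = -1/274 (x = 1/(-274) = -1/274 ≈ -0.0036496)
l(b, J) = -3/137 + 984*J + 6*J*b (l(b, J) = 6*((J*b + 164*J) - 1/274) = 6*((164*J + J*b) - 1/274) = 6*(-1/274 + 164*J + J*b) = -3/137 + 984*J + 6*J*b)
sqrt(18847 + l(-67, -30)) = sqrt(18847 + (-3/137 + 984*(-30) + 6*(-30)*(-67))) = sqrt(18847 + (-3/137 - 29520 + 12060)) = sqrt(18847 - 2392023/137) = sqrt(190016/137) = 8*sqrt(406753)/137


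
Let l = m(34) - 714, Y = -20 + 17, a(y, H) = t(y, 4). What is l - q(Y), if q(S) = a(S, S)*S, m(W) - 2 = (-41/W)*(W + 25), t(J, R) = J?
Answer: -26933/34 ≈ -792.15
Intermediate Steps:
a(y, H) = y
Y = -3
m(W) = 2 - 41*(25 + W)/W (m(W) = 2 + (-41/W)*(W + 25) = 2 + (-41/W)*(25 + W) = 2 - 41*(25 + W)/W)
q(S) = S**2 (q(S) = S*S = S**2)
l = -26627/34 (l = (-39 - 1025/34) - 714 = -2351/34 - 714 = -26627/34 ≈ -783.15)
l - q(Y) = -26627/34 - 1*(-3)**2 = -26627/34 - 1*9 = -26627/34 - 9 = -26933/34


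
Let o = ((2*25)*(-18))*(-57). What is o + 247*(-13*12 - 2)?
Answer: 12274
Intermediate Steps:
o = 51300 (o = (50*(-18))*(-57) = -900*(-57) = 51300)
o + 247*(-13*12 - 2) = 51300 + 247*(-13*12 - 2) = 51300 + 247*(-156 - 2) = 51300 + 247*(-158) = 51300 - 39026 = 12274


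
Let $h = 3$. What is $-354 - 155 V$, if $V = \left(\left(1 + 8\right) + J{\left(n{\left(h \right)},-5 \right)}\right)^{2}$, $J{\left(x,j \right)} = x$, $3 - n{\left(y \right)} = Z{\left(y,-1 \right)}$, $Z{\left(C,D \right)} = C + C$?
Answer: $-5934$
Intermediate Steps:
$Z{\left(C,D \right)} = 2 C$
$n{\left(y \right)} = 3 - 2 y$
$V = 36$ ($V = \left(\left(1 + 8\right) + \left(3 - 6\right)\right)^{2} = \left(9 + \left(3 - 6\right)\right)^{2} = \left(9 - 3\right)^{2} = 6^{2} = 36$)
$-354 - 155 V = -354 - 5580 = -5934$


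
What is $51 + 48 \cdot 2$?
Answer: $147$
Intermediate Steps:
$51 + 48 \cdot 2 = 51 + 96 = 147$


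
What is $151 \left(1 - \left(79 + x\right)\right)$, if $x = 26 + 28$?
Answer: $-19932$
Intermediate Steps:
$x = 54$
$151 \left(1 - \left(79 + x\right)\right) = 151 \left(1 - 133\right) = 151 \left(-132\right) = -19932$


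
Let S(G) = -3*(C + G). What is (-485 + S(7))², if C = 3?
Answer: 265225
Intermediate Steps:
S(G) = -9 - 3*G (S(G) = -3*(3 + G) = -9 - 3*G)
(-485 + S(7))² = (-485 + (-9 - 3*7))² = (-485 + (-9 - 21))² = (-485 - 30)² = (-515)² = 265225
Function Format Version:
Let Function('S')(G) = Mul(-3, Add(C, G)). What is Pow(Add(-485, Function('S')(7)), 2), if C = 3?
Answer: 265225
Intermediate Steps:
Function('S')(G) = Add(-9, Mul(-3, G)) (Function('S')(G) = Mul(-3, Add(3, G)) = Add(-9, Mul(-3, G)))
Pow(Add(-485, Function('S')(7)), 2) = Pow(Add(-485, Add(-9, Mul(-3, 7))), 2) = Pow(Add(-485, Add(-9, -21)), 2) = Pow(Add(-485, -30), 2) = Pow(-515, 2) = 265225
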